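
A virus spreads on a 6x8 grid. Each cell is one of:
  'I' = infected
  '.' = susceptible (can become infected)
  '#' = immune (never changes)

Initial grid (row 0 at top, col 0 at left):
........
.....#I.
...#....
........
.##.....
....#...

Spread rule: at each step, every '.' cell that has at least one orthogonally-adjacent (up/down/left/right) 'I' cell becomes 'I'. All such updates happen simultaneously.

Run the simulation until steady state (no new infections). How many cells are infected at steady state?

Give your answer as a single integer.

Step 0 (initial): 1 infected
Step 1: +3 new -> 4 infected
Step 2: +5 new -> 9 infected
Step 3: +5 new -> 14 infected
Step 4: +6 new -> 20 infected
Step 5: +6 new -> 26 infected
Step 6: +4 new -> 30 infected
Step 7: +5 new -> 35 infected
Step 8: +4 new -> 39 infected
Step 9: +3 new -> 42 infected
Step 10: +1 new -> 43 infected
Step 11: +0 new -> 43 infected

Answer: 43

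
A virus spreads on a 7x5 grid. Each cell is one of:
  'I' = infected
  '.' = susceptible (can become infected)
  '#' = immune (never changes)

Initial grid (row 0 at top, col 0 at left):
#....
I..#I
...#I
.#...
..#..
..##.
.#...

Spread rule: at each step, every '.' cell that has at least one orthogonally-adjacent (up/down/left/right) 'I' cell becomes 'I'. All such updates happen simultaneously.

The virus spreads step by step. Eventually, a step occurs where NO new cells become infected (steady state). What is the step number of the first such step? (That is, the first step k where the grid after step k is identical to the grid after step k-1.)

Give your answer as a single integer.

Answer: 7

Derivation:
Step 0 (initial): 3 infected
Step 1: +4 new -> 7 infected
Step 2: +7 new -> 14 infected
Step 3: +6 new -> 20 infected
Step 4: +3 new -> 23 infected
Step 5: +3 new -> 26 infected
Step 6: +1 new -> 27 infected
Step 7: +0 new -> 27 infected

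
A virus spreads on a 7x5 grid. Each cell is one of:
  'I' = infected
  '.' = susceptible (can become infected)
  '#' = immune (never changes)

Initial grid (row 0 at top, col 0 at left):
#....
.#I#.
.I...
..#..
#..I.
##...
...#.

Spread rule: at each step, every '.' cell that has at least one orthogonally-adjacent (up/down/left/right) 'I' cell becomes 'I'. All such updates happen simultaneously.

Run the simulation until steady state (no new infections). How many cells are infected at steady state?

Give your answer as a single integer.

Answer: 27

Derivation:
Step 0 (initial): 3 infected
Step 1: +8 new -> 11 infected
Step 2: +9 new -> 20 infected
Step 3: +4 new -> 24 infected
Step 4: +2 new -> 26 infected
Step 5: +1 new -> 27 infected
Step 6: +0 new -> 27 infected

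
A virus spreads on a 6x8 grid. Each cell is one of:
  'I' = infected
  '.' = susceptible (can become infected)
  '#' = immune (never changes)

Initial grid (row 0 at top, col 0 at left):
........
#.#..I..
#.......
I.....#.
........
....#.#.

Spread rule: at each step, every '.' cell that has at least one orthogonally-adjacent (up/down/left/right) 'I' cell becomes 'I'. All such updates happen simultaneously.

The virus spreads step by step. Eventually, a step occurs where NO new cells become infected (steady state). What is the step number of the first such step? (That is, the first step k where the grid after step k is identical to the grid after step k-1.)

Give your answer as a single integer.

Answer: 7

Derivation:
Step 0 (initial): 2 infected
Step 1: +6 new -> 8 infected
Step 2: +11 new -> 19 infected
Step 3: +11 new -> 30 infected
Step 4: +8 new -> 38 infected
Step 5: +3 new -> 41 infected
Step 6: +1 new -> 42 infected
Step 7: +0 new -> 42 infected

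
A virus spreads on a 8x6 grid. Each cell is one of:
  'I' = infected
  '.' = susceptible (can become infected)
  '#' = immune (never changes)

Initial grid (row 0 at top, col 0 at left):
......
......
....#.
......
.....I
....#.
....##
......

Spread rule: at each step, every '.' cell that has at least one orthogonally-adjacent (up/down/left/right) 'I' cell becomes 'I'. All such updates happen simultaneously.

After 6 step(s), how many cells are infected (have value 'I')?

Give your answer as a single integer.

Answer: 34

Derivation:
Step 0 (initial): 1 infected
Step 1: +3 new -> 4 infected
Step 2: +3 new -> 7 infected
Step 3: +4 new -> 11 infected
Step 4: +7 new -> 18 infected
Step 5: +8 new -> 26 infected
Step 6: +8 new -> 34 infected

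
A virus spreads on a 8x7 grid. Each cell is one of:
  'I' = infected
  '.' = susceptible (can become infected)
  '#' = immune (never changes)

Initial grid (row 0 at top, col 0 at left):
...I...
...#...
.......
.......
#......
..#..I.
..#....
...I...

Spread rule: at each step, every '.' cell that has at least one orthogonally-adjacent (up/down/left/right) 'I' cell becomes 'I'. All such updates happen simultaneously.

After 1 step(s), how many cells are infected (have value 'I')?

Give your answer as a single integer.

Answer: 12

Derivation:
Step 0 (initial): 3 infected
Step 1: +9 new -> 12 infected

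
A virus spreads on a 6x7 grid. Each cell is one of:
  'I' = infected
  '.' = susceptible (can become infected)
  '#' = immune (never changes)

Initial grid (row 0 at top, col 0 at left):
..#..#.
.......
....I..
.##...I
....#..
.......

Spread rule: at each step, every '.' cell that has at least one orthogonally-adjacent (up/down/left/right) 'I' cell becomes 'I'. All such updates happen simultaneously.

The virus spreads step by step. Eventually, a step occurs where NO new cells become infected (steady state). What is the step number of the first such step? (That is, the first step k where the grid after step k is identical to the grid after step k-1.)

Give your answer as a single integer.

Step 0 (initial): 2 infected
Step 1: +7 new -> 9 infected
Step 2: +8 new -> 17 infected
Step 3: +6 new -> 23 infected
Step 4: +5 new -> 28 infected
Step 5: +5 new -> 33 infected
Step 6: +3 new -> 36 infected
Step 7: +1 new -> 37 infected
Step 8: +0 new -> 37 infected

Answer: 8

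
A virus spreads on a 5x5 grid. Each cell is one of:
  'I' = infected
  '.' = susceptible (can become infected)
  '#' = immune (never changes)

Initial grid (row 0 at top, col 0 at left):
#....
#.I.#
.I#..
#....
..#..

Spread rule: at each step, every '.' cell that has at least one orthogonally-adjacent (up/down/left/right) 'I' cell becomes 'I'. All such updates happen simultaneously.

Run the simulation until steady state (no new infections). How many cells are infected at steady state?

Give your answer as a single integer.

Step 0 (initial): 2 infected
Step 1: +5 new -> 7 infected
Step 2: +5 new -> 12 infected
Step 3: +4 new -> 16 infected
Step 4: +2 new -> 18 infected
Step 5: +1 new -> 19 infected
Step 6: +0 new -> 19 infected

Answer: 19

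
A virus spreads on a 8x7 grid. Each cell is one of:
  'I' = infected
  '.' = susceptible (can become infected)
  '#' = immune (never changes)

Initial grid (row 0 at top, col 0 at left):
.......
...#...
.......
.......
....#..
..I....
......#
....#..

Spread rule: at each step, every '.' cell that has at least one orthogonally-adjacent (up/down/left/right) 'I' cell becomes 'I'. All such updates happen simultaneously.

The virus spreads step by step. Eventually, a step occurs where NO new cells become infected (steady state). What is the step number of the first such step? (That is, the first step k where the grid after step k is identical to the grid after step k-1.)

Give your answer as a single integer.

Step 0 (initial): 1 infected
Step 1: +4 new -> 5 infected
Step 2: +8 new -> 13 infected
Step 3: +9 new -> 22 infected
Step 4: +9 new -> 31 infected
Step 5: +7 new -> 38 infected
Step 6: +7 new -> 45 infected
Step 7: +4 new -> 49 infected
Step 8: +2 new -> 51 infected
Step 9: +1 new -> 52 infected
Step 10: +0 new -> 52 infected

Answer: 10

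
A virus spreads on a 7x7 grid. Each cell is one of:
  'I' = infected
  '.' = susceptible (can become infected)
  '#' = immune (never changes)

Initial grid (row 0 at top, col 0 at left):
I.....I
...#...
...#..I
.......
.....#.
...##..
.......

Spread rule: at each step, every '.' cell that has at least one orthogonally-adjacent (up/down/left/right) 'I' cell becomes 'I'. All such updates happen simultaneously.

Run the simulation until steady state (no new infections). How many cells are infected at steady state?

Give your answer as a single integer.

Answer: 44

Derivation:
Step 0 (initial): 3 infected
Step 1: +6 new -> 9 infected
Step 2: +8 new -> 17 infected
Step 3: +7 new -> 24 infected
Step 4: +7 new -> 31 infected
Step 5: +5 new -> 36 infected
Step 6: +4 new -> 40 infected
Step 7: +3 new -> 43 infected
Step 8: +1 new -> 44 infected
Step 9: +0 new -> 44 infected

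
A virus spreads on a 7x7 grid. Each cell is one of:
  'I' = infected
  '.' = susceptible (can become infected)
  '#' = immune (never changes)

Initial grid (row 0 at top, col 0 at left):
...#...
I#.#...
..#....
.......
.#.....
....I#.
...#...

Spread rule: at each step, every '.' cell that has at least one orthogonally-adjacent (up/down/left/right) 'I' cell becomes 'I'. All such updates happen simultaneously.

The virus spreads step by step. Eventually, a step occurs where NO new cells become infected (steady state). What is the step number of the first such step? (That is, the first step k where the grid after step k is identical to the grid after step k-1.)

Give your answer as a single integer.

Step 0 (initial): 2 infected
Step 1: +5 new -> 7 infected
Step 2: +8 new -> 15 infected
Step 3: +11 new -> 26 infected
Step 4: +9 new -> 35 infected
Step 5: +4 new -> 39 infected
Step 6: +2 new -> 41 infected
Step 7: +1 new -> 42 infected
Step 8: +0 new -> 42 infected

Answer: 8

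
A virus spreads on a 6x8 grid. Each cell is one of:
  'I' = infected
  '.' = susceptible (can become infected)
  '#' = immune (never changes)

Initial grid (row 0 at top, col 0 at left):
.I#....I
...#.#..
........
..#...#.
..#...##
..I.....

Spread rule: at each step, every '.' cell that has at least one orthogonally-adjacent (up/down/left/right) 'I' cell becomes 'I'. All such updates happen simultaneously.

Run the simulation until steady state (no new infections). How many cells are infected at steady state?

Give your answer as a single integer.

Step 0 (initial): 3 infected
Step 1: +6 new -> 9 infected
Step 2: +10 new -> 19 infected
Step 3: +10 new -> 29 infected
Step 4: +8 new -> 37 infected
Step 5: +3 new -> 40 infected
Step 6: +0 new -> 40 infected

Answer: 40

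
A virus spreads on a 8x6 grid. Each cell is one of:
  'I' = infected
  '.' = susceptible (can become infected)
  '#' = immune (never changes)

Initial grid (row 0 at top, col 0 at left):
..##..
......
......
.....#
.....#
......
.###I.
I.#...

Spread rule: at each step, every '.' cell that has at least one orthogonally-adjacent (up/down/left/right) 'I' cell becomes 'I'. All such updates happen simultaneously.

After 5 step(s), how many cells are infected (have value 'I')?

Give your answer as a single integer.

Step 0 (initial): 2 infected
Step 1: +5 new -> 7 infected
Step 2: +6 new -> 13 infected
Step 3: +5 new -> 18 infected
Step 4: +5 new -> 23 infected
Step 5: +6 new -> 29 infected

Answer: 29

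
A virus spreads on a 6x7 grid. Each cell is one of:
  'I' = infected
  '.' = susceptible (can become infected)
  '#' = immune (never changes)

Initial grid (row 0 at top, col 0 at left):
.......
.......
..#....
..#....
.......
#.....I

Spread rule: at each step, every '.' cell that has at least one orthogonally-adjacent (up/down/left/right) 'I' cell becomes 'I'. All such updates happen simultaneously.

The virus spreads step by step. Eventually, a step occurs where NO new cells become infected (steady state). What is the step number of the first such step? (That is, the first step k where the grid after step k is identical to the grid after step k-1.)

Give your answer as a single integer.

Step 0 (initial): 1 infected
Step 1: +2 new -> 3 infected
Step 2: +3 new -> 6 infected
Step 3: +4 new -> 10 infected
Step 4: +5 new -> 15 infected
Step 5: +6 new -> 21 infected
Step 6: +4 new -> 25 infected
Step 7: +4 new -> 29 infected
Step 8: +4 new -> 33 infected
Step 9: +3 new -> 36 infected
Step 10: +2 new -> 38 infected
Step 11: +1 new -> 39 infected
Step 12: +0 new -> 39 infected

Answer: 12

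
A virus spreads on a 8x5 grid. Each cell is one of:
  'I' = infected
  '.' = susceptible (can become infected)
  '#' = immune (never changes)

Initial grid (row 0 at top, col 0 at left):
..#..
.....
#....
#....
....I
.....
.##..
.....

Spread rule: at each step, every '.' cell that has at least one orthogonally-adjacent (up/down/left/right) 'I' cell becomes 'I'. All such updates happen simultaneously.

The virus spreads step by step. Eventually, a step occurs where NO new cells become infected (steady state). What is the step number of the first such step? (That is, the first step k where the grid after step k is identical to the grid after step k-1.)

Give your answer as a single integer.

Step 0 (initial): 1 infected
Step 1: +3 new -> 4 infected
Step 2: +5 new -> 9 infected
Step 3: +7 new -> 16 infected
Step 4: +7 new -> 23 infected
Step 5: +5 new -> 28 infected
Step 6: +3 new -> 31 infected
Step 7: +3 new -> 34 infected
Step 8: +1 new -> 35 infected
Step 9: +0 new -> 35 infected

Answer: 9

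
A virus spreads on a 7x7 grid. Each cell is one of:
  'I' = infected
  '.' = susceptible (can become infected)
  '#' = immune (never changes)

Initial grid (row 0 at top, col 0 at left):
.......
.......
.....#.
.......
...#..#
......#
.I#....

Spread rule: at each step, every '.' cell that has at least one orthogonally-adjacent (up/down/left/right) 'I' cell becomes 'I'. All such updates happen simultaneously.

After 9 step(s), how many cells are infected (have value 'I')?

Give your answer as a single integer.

Answer: 41

Derivation:
Step 0 (initial): 1 infected
Step 1: +2 new -> 3 infected
Step 2: +3 new -> 6 infected
Step 3: +4 new -> 10 infected
Step 4: +5 new -> 15 infected
Step 5: +7 new -> 22 infected
Step 6: +7 new -> 29 infected
Step 7: +6 new -> 35 infected
Step 8: +3 new -> 38 infected
Step 9: +3 new -> 41 infected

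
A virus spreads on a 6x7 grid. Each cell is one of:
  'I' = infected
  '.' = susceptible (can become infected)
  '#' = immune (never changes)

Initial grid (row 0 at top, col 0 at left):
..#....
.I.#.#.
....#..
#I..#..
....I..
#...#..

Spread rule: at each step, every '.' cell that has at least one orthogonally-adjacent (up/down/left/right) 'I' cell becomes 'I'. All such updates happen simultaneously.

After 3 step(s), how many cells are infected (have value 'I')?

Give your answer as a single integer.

Step 0 (initial): 3 infected
Step 1: +8 new -> 11 infected
Step 2: +11 new -> 22 infected
Step 3: +5 new -> 27 infected

Answer: 27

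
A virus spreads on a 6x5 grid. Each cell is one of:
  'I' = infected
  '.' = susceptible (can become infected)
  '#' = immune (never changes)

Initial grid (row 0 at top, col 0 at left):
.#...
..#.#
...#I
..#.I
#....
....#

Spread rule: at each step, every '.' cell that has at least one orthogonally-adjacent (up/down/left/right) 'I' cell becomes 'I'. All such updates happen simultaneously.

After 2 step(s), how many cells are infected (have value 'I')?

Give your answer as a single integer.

Answer: 5

Derivation:
Step 0 (initial): 2 infected
Step 1: +2 new -> 4 infected
Step 2: +1 new -> 5 infected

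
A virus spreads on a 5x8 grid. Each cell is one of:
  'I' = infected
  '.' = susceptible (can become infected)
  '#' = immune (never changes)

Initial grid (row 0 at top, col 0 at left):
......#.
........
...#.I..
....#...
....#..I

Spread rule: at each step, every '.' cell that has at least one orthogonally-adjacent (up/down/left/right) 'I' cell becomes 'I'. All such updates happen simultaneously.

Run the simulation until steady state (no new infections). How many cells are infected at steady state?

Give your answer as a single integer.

Step 0 (initial): 2 infected
Step 1: +6 new -> 8 infected
Step 2: +6 new -> 14 infected
Step 3: +3 new -> 17 infected
Step 4: +3 new -> 20 infected
Step 5: +3 new -> 23 infected
Step 6: +4 new -> 27 infected
Step 7: +5 new -> 32 infected
Step 8: +3 new -> 35 infected
Step 9: +1 new -> 36 infected
Step 10: +0 new -> 36 infected

Answer: 36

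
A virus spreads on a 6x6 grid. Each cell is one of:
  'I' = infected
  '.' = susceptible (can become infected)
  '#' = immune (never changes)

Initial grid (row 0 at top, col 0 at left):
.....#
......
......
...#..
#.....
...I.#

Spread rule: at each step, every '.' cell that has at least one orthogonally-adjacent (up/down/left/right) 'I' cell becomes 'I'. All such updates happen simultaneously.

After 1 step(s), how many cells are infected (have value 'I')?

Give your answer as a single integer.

Answer: 4

Derivation:
Step 0 (initial): 1 infected
Step 1: +3 new -> 4 infected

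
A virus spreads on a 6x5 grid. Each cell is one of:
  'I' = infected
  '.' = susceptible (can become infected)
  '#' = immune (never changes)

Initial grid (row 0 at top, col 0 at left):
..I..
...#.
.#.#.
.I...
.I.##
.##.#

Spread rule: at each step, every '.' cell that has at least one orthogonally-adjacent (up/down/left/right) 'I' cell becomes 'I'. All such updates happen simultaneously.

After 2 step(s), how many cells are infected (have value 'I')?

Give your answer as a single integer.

Answer: 17

Derivation:
Step 0 (initial): 3 infected
Step 1: +7 new -> 10 infected
Step 2: +7 new -> 17 infected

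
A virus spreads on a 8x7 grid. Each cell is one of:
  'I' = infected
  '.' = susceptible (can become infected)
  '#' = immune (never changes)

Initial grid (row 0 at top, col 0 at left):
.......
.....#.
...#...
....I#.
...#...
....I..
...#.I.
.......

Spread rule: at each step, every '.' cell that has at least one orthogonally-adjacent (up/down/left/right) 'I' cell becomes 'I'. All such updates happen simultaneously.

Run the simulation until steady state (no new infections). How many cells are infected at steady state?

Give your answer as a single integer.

Step 0 (initial): 3 infected
Step 1: +8 new -> 11 infected
Step 2: +8 new -> 19 infected
Step 3: +10 new -> 29 infected
Step 4: +11 new -> 40 infected
Step 5: +7 new -> 47 infected
Step 6: +3 new -> 50 infected
Step 7: +1 new -> 51 infected
Step 8: +0 new -> 51 infected

Answer: 51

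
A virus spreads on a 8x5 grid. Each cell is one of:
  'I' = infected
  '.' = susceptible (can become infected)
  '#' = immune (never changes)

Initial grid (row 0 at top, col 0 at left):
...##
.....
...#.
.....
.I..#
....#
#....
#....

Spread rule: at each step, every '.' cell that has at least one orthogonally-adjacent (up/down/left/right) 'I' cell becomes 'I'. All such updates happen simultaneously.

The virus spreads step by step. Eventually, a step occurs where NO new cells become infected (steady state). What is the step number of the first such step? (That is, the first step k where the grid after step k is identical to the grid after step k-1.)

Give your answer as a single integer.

Step 0 (initial): 1 infected
Step 1: +4 new -> 5 infected
Step 2: +7 new -> 12 infected
Step 3: +7 new -> 19 infected
Step 4: +6 new -> 25 infected
Step 5: +6 new -> 31 infected
Step 6: +2 new -> 33 infected
Step 7: +0 new -> 33 infected

Answer: 7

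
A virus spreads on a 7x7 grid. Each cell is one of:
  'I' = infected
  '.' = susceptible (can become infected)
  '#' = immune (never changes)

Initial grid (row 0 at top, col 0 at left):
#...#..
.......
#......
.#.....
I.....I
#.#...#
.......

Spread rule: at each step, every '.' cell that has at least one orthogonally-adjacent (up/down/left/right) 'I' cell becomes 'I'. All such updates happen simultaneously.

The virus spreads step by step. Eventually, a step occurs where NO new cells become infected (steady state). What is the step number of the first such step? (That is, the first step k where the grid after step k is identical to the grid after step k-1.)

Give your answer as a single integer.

Answer: 8

Derivation:
Step 0 (initial): 2 infected
Step 1: +4 new -> 6 infected
Step 2: +6 new -> 12 infected
Step 3: +8 new -> 20 infected
Step 4: +10 new -> 30 infected
Step 5: +6 new -> 36 infected
Step 6: +3 new -> 39 infected
Step 7: +3 new -> 42 infected
Step 8: +0 new -> 42 infected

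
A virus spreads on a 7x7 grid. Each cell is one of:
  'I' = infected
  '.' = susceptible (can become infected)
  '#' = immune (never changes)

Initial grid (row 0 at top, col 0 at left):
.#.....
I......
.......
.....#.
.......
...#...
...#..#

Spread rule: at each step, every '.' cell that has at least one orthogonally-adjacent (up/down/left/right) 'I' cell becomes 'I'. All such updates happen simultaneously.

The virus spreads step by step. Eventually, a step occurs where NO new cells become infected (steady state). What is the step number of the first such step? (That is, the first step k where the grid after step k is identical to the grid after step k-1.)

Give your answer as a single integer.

Step 0 (initial): 1 infected
Step 1: +3 new -> 4 infected
Step 2: +3 new -> 7 infected
Step 3: +5 new -> 12 infected
Step 4: +6 new -> 18 infected
Step 5: +7 new -> 25 infected
Step 6: +7 new -> 32 infected
Step 7: +4 new -> 36 infected
Step 8: +3 new -> 39 infected
Step 9: +3 new -> 42 infected
Step 10: +2 new -> 44 infected
Step 11: +0 new -> 44 infected

Answer: 11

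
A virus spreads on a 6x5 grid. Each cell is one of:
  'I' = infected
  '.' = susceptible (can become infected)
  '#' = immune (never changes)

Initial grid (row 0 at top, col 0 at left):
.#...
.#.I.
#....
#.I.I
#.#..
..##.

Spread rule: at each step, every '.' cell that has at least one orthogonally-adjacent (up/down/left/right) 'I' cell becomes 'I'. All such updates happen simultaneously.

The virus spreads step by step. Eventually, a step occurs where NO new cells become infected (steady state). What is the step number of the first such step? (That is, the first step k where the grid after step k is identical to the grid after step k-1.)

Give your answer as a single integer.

Answer: 5

Derivation:
Step 0 (initial): 3 infected
Step 1: +9 new -> 12 infected
Step 2: +6 new -> 18 infected
Step 3: +1 new -> 19 infected
Step 4: +1 new -> 20 infected
Step 5: +0 new -> 20 infected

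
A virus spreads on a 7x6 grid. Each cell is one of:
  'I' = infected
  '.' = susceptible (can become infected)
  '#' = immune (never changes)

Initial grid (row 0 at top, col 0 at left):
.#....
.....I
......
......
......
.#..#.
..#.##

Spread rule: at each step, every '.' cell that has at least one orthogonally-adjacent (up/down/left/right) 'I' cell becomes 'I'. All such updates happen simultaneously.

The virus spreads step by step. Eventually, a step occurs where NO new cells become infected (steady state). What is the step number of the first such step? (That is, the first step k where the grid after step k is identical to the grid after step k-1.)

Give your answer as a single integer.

Answer: 12

Derivation:
Step 0 (initial): 1 infected
Step 1: +3 new -> 4 infected
Step 2: +4 new -> 8 infected
Step 3: +5 new -> 13 infected
Step 4: +6 new -> 19 infected
Step 5: +4 new -> 23 infected
Step 6: +5 new -> 28 infected
Step 7: +4 new -> 32 infected
Step 8: +1 new -> 33 infected
Step 9: +1 new -> 34 infected
Step 10: +1 new -> 35 infected
Step 11: +1 new -> 36 infected
Step 12: +0 new -> 36 infected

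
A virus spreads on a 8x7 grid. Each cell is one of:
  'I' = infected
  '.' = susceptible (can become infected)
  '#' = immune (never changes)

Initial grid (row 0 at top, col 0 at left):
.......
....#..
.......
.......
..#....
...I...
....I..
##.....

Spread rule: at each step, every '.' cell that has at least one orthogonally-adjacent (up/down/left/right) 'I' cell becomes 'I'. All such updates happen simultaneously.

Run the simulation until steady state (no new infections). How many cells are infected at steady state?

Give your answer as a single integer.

Answer: 52

Derivation:
Step 0 (initial): 2 infected
Step 1: +6 new -> 8 infected
Step 2: +8 new -> 16 infected
Step 3: +10 new -> 26 infected
Step 4: +8 new -> 34 infected
Step 5: +6 new -> 40 infected
Step 6: +6 new -> 46 infected
Step 7: +4 new -> 50 infected
Step 8: +2 new -> 52 infected
Step 9: +0 new -> 52 infected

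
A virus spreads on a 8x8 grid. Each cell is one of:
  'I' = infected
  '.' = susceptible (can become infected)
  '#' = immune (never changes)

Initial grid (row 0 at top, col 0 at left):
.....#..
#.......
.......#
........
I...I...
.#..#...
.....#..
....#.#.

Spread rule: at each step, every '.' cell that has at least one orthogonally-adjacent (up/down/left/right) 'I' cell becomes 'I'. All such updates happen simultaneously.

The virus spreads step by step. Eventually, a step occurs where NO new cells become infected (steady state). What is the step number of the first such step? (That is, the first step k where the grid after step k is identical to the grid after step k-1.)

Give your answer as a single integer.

Step 0 (initial): 2 infected
Step 1: +6 new -> 8 infected
Step 2: +10 new -> 18 infected
Step 3: +12 new -> 30 infected
Step 4: +13 new -> 43 infected
Step 5: +6 new -> 49 infected
Step 6: +5 new -> 54 infected
Step 7: +1 new -> 55 infected
Step 8: +0 new -> 55 infected

Answer: 8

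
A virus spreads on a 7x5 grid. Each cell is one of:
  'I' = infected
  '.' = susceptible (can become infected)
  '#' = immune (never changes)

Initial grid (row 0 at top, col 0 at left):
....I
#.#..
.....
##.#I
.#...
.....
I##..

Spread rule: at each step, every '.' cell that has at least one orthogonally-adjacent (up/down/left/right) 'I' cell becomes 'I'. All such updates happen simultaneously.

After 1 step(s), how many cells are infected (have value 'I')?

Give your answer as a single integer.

Answer: 8

Derivation:
Step 0 (initial): 3 infected
Step 1: +5 new -> 8 infected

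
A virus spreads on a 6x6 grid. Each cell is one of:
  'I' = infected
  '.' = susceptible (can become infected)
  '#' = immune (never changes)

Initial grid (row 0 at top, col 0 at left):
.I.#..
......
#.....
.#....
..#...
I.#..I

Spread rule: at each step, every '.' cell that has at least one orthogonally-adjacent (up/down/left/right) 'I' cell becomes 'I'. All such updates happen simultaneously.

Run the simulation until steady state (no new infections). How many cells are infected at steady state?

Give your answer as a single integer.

Step 0 (initial): 3 infected
Step 1: +7 new -> 10 infected
Step 2: +8 new -> 18 infected
Step 3: +5 new -> 23 infected
Step 4: +6 new -> 29 infected
Step 5: +2 new -> 31 infected
Step 6: +0 new -> 31 infected

Answer: 31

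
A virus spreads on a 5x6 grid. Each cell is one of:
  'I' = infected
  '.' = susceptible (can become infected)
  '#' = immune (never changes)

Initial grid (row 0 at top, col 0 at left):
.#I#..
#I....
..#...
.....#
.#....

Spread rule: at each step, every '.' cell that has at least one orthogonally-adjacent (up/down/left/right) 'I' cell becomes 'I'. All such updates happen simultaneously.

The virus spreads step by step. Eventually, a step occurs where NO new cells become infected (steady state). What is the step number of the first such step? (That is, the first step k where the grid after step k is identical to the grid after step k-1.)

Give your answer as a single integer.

Step 0 (initial): 2 infected
Step 1: +2 new -> 4 infected
Step 2: +3 new -> 7 infected
Step 3: +4 new -> 11 infected
Step 4: +6 new -> 17 infected
Step 5: +4 new -> 21 infected
Step 6: +1 new -> 22 infected
Step 7: +1 new -> 23 infected
Step 8: +0 new -> 23 infected

Answer: 8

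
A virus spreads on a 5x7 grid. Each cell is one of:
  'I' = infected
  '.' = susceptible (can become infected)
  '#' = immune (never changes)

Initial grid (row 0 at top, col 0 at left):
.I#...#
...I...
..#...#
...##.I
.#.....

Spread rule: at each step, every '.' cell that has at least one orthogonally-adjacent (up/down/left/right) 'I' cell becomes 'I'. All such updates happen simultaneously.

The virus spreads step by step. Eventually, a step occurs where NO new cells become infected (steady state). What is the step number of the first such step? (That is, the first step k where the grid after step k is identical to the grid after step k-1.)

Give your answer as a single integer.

Step 0 (initial): 3 infected
Step 1: +8 new -> 11 infected
Step 2: +7 new -> 18 infected
Step 3: +5 new -> 23 infected
Step 4: +3 new -> 26 infected
Step 5: +2 new -> 28 infected
Step 6: +0 new -> 28 infected

Answer: 6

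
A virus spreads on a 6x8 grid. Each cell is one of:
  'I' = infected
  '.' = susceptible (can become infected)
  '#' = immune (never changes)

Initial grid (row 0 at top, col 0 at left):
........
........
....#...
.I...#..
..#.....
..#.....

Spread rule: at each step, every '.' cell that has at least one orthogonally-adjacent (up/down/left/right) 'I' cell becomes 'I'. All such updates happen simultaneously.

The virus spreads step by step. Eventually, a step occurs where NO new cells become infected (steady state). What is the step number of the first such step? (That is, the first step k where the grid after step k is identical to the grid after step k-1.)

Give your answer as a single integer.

Answer: 10

Derivation:
Step 0 (initial): 1 infected
Step 1: +4 new -> 5 infected
Step 2: +6 new -> 11 infected
Step 3: +7 new -> 18 infected
Step 4: +5 new -> 23 infected
Step 5: +4 new -> 27 infected
Step 6: +4 new -> 31 infected
Step 7: +6 new -> 37 infected
Step 8: +5 new -> 42 infected
Step 9: +2 new -> 44 infected
Step 10: +0 new -> 44 infected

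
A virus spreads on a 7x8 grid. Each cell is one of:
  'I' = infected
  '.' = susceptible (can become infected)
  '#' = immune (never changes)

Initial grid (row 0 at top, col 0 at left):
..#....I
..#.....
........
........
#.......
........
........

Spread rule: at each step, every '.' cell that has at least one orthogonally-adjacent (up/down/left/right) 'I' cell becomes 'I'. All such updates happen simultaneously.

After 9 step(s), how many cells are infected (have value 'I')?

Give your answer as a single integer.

Answer: 41

Derivation:
Step 0 (initial): 1 infected
Step 1: +2 new -> 3 infected
Step 2: +3 new -> 6 infected
Step 3: +4 new -> 10 infected
Step 4: +5 new -> 15 infected
Step 5: +5 new -> 20 infected
Step 6: +5 new -> 25 infected
Step 7: +5 new -> 30 infected
Step 8: +5 new -> 35 infected
Step 9: +6 new -> 41 infected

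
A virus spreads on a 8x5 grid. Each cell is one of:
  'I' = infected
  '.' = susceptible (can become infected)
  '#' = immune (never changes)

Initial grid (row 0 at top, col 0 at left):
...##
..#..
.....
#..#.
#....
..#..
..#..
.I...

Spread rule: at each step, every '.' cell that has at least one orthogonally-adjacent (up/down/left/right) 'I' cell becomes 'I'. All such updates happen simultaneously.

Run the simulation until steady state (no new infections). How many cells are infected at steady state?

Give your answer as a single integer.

Step 0 (initial): 1 infected
Step 1: +3 new -> 4 infected
Step 2: +3 new -> 7 infected
Step 3: +4 new -> 11 infected
Step 4: +4 new -> 15 infected
Step 5: +4 new -> 19 infected
Step 6: +4 new -> 23 infected
Step 7: +4 new -> 27 infected
Step 8: +4 new -> 31 infected
Step 9: +1 new -> 32 infected
Step 10: +0 new -> 32 infected

Answer: 32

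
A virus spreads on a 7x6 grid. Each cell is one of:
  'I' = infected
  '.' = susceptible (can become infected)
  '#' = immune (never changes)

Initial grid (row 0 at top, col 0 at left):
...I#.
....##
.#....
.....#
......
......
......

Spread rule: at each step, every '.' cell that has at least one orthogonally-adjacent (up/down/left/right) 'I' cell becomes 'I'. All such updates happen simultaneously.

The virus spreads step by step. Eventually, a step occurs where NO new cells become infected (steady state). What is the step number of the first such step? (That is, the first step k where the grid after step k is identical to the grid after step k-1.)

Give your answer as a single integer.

Answer: 10

Derivation:
Step 0 (initial): 1 infected
Step 1: +2 new -> 3 infected
Step 2: +3 new -> 6 infected
Step 3: +5 new -> 11 infected
Step 4: +5 new -> 16 infected
Step 5: +5 new -> 21 infected
Step 6: +6 new -> 27 infected
Step 7: +5 new -> 32 infected
Step 8: +3 new -> 35 infected
Step 9: +1 new -> 36 infected
Step 10: +0 new -> 36 infected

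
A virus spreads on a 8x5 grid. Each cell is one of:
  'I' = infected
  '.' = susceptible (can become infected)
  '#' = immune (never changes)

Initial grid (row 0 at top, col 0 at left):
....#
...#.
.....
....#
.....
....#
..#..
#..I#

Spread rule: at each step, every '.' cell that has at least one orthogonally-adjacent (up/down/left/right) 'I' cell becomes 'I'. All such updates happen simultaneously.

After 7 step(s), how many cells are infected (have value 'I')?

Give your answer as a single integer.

Step 0 (initial): 1 infected
Step 1: +2 new -> 3 infected
Step 2: +3 new -> 6 infected
Step 3: +3 new -> 9 infected
Step 4: +5 new -> 14 infected
Step 5: +4 new -> 18 infected
Step 6: +4 new -> 22 infected
Step 7: +4 new -> 26 infected

Answer: 26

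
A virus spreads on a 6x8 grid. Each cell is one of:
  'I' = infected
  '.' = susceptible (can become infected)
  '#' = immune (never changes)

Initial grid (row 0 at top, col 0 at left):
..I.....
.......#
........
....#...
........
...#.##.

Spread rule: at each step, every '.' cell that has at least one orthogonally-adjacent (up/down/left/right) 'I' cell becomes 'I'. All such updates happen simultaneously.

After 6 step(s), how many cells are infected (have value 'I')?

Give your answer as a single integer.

Answer: 34

Derivation:
Step 0 (initial): 1 infected
Step 1: +3 new -> 4 infected
Step 2: +5 new -> 9 infected
Step 3: +6 new -> 15 infected
Step 4: +7 new -> 22 infected
Step 5: +7 new -> 29 infected
Step 6: +5 new -> 34 infected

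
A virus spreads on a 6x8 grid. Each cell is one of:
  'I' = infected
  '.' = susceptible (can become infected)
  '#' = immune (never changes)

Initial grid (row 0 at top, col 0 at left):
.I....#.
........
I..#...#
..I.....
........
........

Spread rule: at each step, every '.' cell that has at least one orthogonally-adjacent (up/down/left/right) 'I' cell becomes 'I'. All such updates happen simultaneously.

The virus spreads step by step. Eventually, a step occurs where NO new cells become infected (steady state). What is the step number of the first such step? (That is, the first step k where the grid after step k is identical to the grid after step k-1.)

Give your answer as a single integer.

Step 0 (initial): 3 infected
Step 1: +10 new -> 13 infected
Step 2: +7 new -> 20 infected
Step 3: +8 new -> 28 infected
Step 4: +6 new -> 34 infected
Step 5: +5 new -> 39 infected
Step 6: +3 new -> 42 infected
Step 7: +2 new -> 44 infected
Step 8: +1 new -> 45 infected
Step 9: +0 new -> 45 infected

Answer: 9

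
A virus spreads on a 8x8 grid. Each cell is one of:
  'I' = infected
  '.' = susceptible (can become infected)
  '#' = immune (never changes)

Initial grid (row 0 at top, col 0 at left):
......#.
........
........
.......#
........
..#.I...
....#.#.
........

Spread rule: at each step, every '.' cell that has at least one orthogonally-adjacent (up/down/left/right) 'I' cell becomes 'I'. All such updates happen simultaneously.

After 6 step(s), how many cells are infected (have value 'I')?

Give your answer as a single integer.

Step 0 (initial): 1 infected
Step 1: +3 new -> 4 infected
Step 2: +6 new -> 10 infected
Step 3: +9 new -> 19 infected
Step 4: +12 new -> 31 infected
Step 5: +11 new -> 42 infected
Step 6: +9 new -> 51 infected

Answer: 51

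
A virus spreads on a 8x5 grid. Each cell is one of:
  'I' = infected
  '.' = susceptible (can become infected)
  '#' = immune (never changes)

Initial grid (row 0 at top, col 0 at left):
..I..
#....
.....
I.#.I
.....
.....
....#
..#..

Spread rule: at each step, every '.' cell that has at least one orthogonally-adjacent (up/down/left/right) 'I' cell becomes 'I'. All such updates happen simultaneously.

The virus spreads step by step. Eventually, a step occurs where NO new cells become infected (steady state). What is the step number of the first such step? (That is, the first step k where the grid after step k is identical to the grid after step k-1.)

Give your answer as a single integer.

Step 0 (initial): 3 infected
Step 1: +9 new -> 12 infected
Step 2: +12 new -> 24 infected
Step 3: +4 new -> 28 infected
Step 4: +4 new -> 32 infected
Step 5: +3 new -> 35 infected
Step 6: +1 new -> 36 infected
Step 7: +0 new -> 36 infected

Answer: 7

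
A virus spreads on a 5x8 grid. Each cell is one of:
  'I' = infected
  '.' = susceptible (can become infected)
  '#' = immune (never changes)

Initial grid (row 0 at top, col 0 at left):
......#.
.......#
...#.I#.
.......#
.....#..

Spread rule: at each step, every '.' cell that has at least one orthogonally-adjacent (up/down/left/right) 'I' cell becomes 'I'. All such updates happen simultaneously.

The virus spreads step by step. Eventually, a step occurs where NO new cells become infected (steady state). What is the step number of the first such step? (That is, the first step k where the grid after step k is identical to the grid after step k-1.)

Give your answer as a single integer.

Step 0 (initial): 1 infected
Step 1: +3 new -> 4 infected
Step 2: +5 new -> 9 infected
Step 3: +5 new -> 14 infected
Step 4: +5 new -> 19 infected
Step 5: +5 new -> 24 infected
Step 6: +5 new -> 29 infected
Step 7: +3 new -> 32 infected
Step 8: +0 new -> 32 infected

Answer: 8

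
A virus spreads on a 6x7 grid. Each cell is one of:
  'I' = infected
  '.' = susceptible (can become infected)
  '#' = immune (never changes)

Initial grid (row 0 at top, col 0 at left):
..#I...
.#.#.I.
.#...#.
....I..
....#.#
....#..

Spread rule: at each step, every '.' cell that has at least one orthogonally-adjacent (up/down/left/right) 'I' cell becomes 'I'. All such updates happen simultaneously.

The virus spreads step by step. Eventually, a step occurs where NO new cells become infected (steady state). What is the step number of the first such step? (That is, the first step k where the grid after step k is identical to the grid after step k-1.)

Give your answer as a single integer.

Answer: 9

Derivation:
Step 0 (initial): 3 infected
Step 1: +7 new -> 10 infected
Step 2: +7 new -> 17 infected
Step 3: +5 new -> 22 infected
Step 4: +5 new -> 27 infected
Step 5: +3 new -> 30 infected
Step 6: +2 new -> 32 infected
Step 7: +1 new -> 33 infected
Step 8: +1 new -> 34 infected
Step 9: +0 new -> 34 infected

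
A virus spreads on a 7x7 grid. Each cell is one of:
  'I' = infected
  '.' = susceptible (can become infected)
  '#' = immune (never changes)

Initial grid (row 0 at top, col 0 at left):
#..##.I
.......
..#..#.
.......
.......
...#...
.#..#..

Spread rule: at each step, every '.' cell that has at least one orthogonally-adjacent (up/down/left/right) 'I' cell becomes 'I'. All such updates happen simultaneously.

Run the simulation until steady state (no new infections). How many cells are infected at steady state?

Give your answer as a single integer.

Step 0 (initial): 1 infected
Step 1: +2 new -> 3 infected
Step 2: +2 new -> 5 infected
Step 3: +2 new -> 7 infected
Step 4: +4 new -> 11 infected
Step 5: +5 new -> 16 infected
Step 6: +6 new -> 22 infected
Step 7: +7 new -> 29 infected
Step 8: +3 new -> 32 infected
Step 9: +3 new -> 35 infected
Step 10: +3 new -> 38 infected
Step 11: +2 new -> 40 infected
Step 12: +1 new -> 41 infected
Step 13: +0 new -> 41 infected

Answer: 41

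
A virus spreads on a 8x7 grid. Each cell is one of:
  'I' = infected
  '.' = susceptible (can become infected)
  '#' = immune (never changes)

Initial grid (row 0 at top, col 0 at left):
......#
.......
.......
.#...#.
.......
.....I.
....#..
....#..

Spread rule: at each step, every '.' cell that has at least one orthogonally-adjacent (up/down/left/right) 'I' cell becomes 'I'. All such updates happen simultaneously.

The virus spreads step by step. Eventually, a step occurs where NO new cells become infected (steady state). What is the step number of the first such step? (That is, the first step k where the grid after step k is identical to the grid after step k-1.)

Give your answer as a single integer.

Step 0 (initial): 1 infected
Step 1: +4 new -> 5 infected
Step 2: +5 new -> 10 infected
Step 3: +6 new -> 16 infected
Step 4: +7 new -> 23 infected
Step 5: +9 new -> 32 infected
Step 6: +7 new -> 39 infected
Step 7: +6 new -> 45 infected
Step 8: +3 new -> 48 infected
Step 9: +2 new -> 50 infected
Step 10: +1 new -> 51 infected
Step 11: +0 new -> 51 infected

Answer: 11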